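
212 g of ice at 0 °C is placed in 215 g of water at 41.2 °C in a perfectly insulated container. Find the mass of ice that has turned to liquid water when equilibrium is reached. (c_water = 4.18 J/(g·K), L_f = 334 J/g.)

Water can give up m c ΔT = 215·4.18·41.2 = 37026 J before reaching 0 °C.
To melt every bit of ice: 212·334 = 70808 J.
That's not enough to melt it all — equilibrium is at 0 °C with ice remaining.
Mass melted = 37026/334 ≈ 110.9 g.

m_melted ≈ 111 g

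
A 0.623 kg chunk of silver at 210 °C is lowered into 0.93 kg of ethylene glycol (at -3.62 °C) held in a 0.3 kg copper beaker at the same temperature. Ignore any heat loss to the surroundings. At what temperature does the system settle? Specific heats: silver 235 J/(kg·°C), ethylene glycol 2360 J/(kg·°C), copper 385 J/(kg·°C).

T_f ≈ 9.1 °C

Net heat exchanged in the isolated system is zero:
0.623*235*(T − 210) + 0.93*2360*(T − (-3.62)) + 0.3*385*(T − (-3.62)) = 0
2456.7 T = 22382
T = 22382/2456.7 ≈ 9.11 °C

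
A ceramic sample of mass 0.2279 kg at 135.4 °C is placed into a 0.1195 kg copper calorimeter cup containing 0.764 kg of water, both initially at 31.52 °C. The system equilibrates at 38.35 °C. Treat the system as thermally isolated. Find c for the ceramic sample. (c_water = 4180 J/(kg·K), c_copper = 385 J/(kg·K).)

c ≈ 1000 J/(kg·K)

Setting the total heat transfer to zero:
0.2279×c×(38.35 − 135.4) + 0.764×4180×(38.35 − 31.52) + 0.1195×385×(38.35 − 31.52) = 0
-22.12 c = -22126
c = -22126/-22.12 ≈ 1000 J/(kg·K)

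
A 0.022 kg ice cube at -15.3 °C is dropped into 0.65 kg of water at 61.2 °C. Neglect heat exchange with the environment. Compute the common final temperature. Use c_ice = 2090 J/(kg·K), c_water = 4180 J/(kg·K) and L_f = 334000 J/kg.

Taking heat into each body as positive, Σ m c ΔT = 0:
warm ice to 0 °C: 0.022×2090×(0 − (-15.3)) = 703.49
  fusion: m_ice L_f = 0.022×334000 = 7348
  meltwater 0→T: 0.022×4180×T = 91.96 T
  water: 2717(T − 61.2)
2809 T = 166280 − 8051.5 = 158229
T ≈ 56.33 °C (positive, so assuming full melt was valid).

T_f ≈ 56.3 °C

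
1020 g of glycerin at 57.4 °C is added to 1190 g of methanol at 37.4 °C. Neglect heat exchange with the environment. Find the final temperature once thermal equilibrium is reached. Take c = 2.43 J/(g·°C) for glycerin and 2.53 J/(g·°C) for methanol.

With ΣQ=0 the equilibrium temperature is the m·c-weighted mean:
T_f = (2478.6×57.4 + 3010.7×37.4) / (2478.6 + 3010.7)
    = 254872 / 5489.3 ≈ 46.43 °C

T_f ≈ 46.4 °C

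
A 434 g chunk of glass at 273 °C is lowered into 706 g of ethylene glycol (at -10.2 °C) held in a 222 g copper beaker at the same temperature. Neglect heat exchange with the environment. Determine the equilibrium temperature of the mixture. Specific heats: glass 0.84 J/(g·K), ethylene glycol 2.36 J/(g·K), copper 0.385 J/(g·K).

T_f ≈ 38.6 °C

Setting the total heat transfer to zero:
434*0.84*(T − 273) + 706*2.36*(T − (-10.2)) + 222*0.385*(T − (-10.2)) = 0
2116.2 T = 81658
T ≈ 38.59 °C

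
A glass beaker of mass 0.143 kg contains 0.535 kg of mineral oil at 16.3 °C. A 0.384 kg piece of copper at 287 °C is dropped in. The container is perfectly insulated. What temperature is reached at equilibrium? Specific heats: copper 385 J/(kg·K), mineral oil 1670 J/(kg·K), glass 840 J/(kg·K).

T_f ≈ 50.8 °C

Heat gained plus heat lost sum to zero:
0.384*385*(T − 287) + 0.535*1670*(T − 16.3) + 0.143*840*(T − 16.3) = 0
147.84(T − 287) + 893.45(T − 16.3) + 120.12(T − 16.3) = 0
1161.4 T = 58951
T ≈ 50.76 °C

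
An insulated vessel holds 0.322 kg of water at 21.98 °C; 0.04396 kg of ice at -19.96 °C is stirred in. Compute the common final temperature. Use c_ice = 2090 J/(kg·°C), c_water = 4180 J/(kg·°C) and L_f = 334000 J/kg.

Energy balance with sensible and latent terms:
warm ice to 0 °C: 0.04396×2090×(0 − (-19.96)) = 1833.9
  fusion: m_ice L_f = 0.04396×334000 = 14683
  warm the meltwater: 183.75 T
  water: 1346(T − 21.98)
1529.7 T = 29584 − 16516 = 13068
T ≈ 8.54 °C. Since T > 0 °C, the all-ice-melts assumption holds.

T_f ≈ 8.5 °C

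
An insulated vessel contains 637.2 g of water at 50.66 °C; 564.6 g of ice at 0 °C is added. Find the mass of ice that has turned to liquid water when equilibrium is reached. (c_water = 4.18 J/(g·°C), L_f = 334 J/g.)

Water can give up m c ΔT = 637.2×4.18×50.66 = 134933 J before reaching 0 °C.
Melting all 564.6 g of ice would need 564.6×334 = 188576 J.
That's not enough to melt it all — equilibrium is at 0 °C with ice remaining.
Mass melted = 134933/334 ≈ 404 g.

m_melted ≈ 404 g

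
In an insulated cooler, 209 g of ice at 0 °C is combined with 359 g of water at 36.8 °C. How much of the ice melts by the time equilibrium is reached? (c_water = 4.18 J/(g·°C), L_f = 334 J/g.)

m_melted ≈ 165 g

Water can give up m c ΔT = 359×4.18×36.8 = 55223 J before reaching 0 °C.
Fully melting the ice requires m_ice L_f = 209×334 = 69806 J.
Since 55223 < 69806 J, not all the ice melts; equilibrium is at 0 °C.
m_melt = 55223 / L_f = 165.3 g.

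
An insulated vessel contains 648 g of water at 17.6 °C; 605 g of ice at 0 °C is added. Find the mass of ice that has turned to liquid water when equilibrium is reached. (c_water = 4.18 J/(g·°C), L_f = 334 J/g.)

m_melted ≈ 143 g

Cooling the water to 0 °C releases 648·4.18·17.6 = 47672 J.
Melting all 605 g of ice would need 605·334 = 202070 J.
That's not enough to melt it all — equilibrium is at 0 °C with ice remaining.
m_melt = 47672 / L_f = 142.7 g.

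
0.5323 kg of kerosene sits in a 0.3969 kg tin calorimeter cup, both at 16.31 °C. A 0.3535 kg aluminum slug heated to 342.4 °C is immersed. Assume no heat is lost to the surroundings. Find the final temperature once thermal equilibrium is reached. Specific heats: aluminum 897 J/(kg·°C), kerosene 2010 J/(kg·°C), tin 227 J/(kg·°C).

T_f ≈ 86.3 °C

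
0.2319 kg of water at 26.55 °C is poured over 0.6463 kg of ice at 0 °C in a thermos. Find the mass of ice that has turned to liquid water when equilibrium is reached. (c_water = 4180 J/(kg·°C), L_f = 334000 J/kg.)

Heat available from the water dropping to 0 °C: 0.2319·4180·26.55 = 25736 J.
To melt every bit of ice: 0.6463·334000 = 215864 J.
That's not enough to melt it all — equilibrium is at 0 °C with ice remaining.
m_melted·334000 = 25736  ⇒  m_melted ≈ 0.07705 kg.

m_melted ≈ 0.0771 kg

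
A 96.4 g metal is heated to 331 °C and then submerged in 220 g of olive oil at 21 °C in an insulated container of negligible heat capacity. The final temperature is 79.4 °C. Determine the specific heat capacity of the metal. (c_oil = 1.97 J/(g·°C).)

c ≈ 1.04 J/(g·°C)

m_s c (T_s − T_f) = m_oil c_oil (T_f − T_0):
96.4·c·(331 − 79.4) = 220·1.97·(79.4 − 21)
24254 c = 25311  ⇒  c ≈ 1.044 J/(g·°C)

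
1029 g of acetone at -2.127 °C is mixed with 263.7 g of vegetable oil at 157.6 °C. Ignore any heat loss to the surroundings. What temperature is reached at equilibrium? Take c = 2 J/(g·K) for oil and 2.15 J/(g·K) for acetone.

T_f ≈ 28.6 °C

|Q_oil| = |Q_acetone|:
263.7×2×(157.6 − T) = 1029×2.15×(T − (-2.127))
527.4(157.6 − T) = 2212.3(T − (-2.127))
2739.8 T = 78413  ⇒  T ≈ 28.62 °C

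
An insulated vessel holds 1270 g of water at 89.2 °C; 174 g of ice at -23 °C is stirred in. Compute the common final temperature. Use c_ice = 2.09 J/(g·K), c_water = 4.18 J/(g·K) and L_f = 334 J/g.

Net heat exchanged in the isolated system is zero:
ice -23→0 °C: 174×2.09×23 = 8364.2; latent heat to melt: 174×334 = 58116; meltwater 0→T: 174×4.18×T = 727.32 T; water cools: 1270×4.18×(T − 89.2) = 5308.6(T − 89.2)
6035.9 T = 473527 − 66480 = 407047
T ≈ 67.44 °C. Since T > 0 °C, the all-ice-melts assumption holds.

T_f ≈ 67.4 °C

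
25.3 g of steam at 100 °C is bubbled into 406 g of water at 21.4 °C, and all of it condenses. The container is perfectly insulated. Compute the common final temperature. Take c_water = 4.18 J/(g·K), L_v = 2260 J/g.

Taking heat into each body as positive, Σ m c ΔT = 0:
steam→water at 100 °C releases m L_v = 25.3·2260 = 57178; condensate cools 100→T: 25.3·4.18·(T − 100) = 105.75(T − 100); original water: 1697.1(T − 21.4)
1802.8 T = 57178 + 10575 + 36318 = 104071
T ≈ 57.73 °C — below 100 °C, confirming all the steam condensed.

T_f ≈ 57.7 °C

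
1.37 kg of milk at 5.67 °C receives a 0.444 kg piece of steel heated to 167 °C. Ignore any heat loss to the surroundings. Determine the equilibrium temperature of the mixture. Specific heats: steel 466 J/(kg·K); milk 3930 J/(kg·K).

T_f ≈ 11.6 °C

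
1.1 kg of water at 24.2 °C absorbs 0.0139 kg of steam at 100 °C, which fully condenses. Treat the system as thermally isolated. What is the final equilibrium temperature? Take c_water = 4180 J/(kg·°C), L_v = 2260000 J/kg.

T_f ≈ 31.9 °C

Setting the total heat transfer to zero:
steam→water at 100 °C releases m L_v = 0.0139·2260000 = 31414
  condensed water 100 °C→T: 58.1(T − 100)
  original water: 4598(T − 24.2)
4656.1 T = 31414 + 5810.2 + 111272 = 148496
T ≈ 31.89 °C, under the boiling point, so the assumption holds.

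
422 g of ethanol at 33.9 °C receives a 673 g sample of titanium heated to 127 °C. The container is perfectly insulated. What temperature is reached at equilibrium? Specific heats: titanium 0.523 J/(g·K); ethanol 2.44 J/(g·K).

T_f ≈ 57.6 °C

T_f is the heat-capacity-weighted average of the initial temperatures:
T_f = (351.98·127 + 1029.7·33.9) / (351.98 + 1029.7)
    = 79607 / 1381.7 ≈ 57.62 °C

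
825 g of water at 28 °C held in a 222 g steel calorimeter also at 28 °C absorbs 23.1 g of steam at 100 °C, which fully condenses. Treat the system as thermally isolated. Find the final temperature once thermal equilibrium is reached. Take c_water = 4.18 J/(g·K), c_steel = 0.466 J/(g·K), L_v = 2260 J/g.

Net heat exchanged in the isolated system is zero:
latent heat released on condensation: 23.1×2260 = 52206
  condensate cools 100→T: 23.1×4.18×(T − 100) = 96.56(T − 100)
  water warms: 825×4.18×(T − 28) = 3448.5(T − 28)
  steel cup: 222×0.466×(T − 28) = 103.45(T − 28)
3648.5 T = 52206 + 9655.8 + 99455 = 161316
T ≈ 44.21 °C (< 100 °C, so full condensation is consistent).

T_f ≈ 44.2 °C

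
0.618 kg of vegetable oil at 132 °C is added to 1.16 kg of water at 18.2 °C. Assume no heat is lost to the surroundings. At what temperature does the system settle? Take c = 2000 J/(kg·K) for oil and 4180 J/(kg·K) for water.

Taking heat into each body as positive, Σ m c ΔT = 0:
0.618*2000*(T − 132) + 1.16*4180*(T − 18.2) = 0
1236(T − 132) + 4848.8(T − 18.2) = 0
6084.8 T = 251400
T = 251400 / 6084.8 = 41.3 °C

T_f ≈ 41.3 °C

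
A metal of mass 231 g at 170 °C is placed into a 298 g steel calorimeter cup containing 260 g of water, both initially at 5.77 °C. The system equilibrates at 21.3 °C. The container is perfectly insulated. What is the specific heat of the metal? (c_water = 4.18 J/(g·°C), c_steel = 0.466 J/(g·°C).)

c ≈ 0.554 J/(g·°C)

Let T be the final temperature. ΣQ_i = 0:
231·c·(21.3 − 170) + 260·4.18·(21.3 − 5.77) + 298·0.466·(21.3 − 5.77) = 0
-34350 c = -19035
c = -19035/-34350 ≈ 0.5541 J/(g·°C)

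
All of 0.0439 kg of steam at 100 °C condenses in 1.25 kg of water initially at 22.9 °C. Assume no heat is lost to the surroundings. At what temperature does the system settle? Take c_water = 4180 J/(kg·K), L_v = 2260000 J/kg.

Energy balance with sensible and latent terms:
latent heat released on condensation: 0.0439·2260000 = 99214; condensate cools 100→T: 0.0439·4180·(T − 100) = 183.5(T − 100); water warms: 1.25·4180·(T − 22.9) = 5225(T − 22.9)
5408.5 T = 99214 + 18350 + 119652 = 237217
T ≈ 43.86 °C — below 100 °C, confirming all the steam condensed.

T_f ≈ 43.9 °C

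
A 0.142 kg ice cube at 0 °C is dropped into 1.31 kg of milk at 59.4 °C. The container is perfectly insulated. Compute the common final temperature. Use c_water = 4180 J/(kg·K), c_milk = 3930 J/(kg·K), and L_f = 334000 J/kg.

Energy balance with sensible and latent terms:
latent heat to melt: 0.142·334000 = 47428; meltwater 0→T: 0.142·4180·T = 593.56 T; milk cools: 1.31·3930·(T − 59.4) = 5148.3(T − 59.4)
5741.9 T = 305809 − 47428 = 258381
T ≈ 45.00 °C. Since T > 0 °C, the all-ice-melts assumption holds.

T_f ≈ 45.0 °C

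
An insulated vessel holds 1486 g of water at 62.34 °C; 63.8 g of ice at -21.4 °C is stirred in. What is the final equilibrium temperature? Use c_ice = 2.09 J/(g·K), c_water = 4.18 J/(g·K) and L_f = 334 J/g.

T_f ≈ 56.0 °C

Taking heat into each body as positive, Σ m c ΔT = 0:
ice -21.4→0 °C: 63.8·2.09·21.4 = 2853.5; fusion: m_ice L_f = 63.8·334 = 21309; meltwater 0→T: 63.8·4.18·T = 266.68 T; water: 6211.5(T − 62.34)
6478.2 T = 387224 − 24163 = 363061
T ≈ 56.04 °C (positive, so assuming full melt was valid).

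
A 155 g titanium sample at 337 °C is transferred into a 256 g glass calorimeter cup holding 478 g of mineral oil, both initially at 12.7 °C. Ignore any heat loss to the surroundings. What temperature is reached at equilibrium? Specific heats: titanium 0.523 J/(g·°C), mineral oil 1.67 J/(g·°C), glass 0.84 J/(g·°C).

T_f ≈ 36.7 °C

Heat gained plus heat lost sum to zero:
155·0.523·(T − 337) + 478·1.67·(T − 12.7) + 256·0.84·(T − 12.7) = 0
81.06(T − 337) + 798.26(T − 12.7) + 215.04(T − 12.7) = 0
(81.06 + 798.26 + 215.04) T = 81.06·337 + 798.26·12.7 + 215.04·12.7
T ≈ 36.72 °C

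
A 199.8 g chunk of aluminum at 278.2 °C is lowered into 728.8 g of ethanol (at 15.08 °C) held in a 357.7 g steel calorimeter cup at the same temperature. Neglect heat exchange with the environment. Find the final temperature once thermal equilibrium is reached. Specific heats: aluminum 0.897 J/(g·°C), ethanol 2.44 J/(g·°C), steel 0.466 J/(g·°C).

T_f ≈ 37.3 °C

Let T be the final temperature. ΣQ_i = 0:
199.8*0.897*(T − 278.2) + 728.8*2.44*(T − 15.08) + 357.7*0.466*(T − 15.08) = 0
179.22(T − 278.2) + 1778.3(T − 15.08) + 166.69(T − 15.08) = 0
2124.2 T = 79189
T = 79189/2124.2 ≈ 37.28 °C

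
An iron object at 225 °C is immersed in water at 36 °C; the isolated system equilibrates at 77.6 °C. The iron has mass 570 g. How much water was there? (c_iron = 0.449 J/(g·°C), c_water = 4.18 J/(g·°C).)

Heat lost by the iron = heat gained by the water:
570×0.449×(225 − 77.6) = m×4.18×(77.6 − 36)
173.89 m = 37724  ⇒  m ≈ 216.9 g

m ≈ 217 g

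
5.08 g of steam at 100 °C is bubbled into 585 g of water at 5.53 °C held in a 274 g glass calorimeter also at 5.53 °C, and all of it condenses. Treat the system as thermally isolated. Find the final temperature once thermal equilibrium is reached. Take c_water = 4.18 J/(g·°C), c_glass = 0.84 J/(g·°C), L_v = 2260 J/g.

Conservation of energy gives ΣQ = 0:
latent heat released on condensation: 5.08·2260 = 11481
  condensed water 100 °C→T: 21.23(T − 100)
  water warms: 585·4.18·(T − 5.53) = 2445.3(T − 5.53)
  cup: 230.16(T − 5.53)
2696.7 T = 11481 + 2123.4 + 14795 = 28400
T ≈ 10.53 °C (< 100 °C, so full condensation is consistent).

T_f ≈ 10.5 °C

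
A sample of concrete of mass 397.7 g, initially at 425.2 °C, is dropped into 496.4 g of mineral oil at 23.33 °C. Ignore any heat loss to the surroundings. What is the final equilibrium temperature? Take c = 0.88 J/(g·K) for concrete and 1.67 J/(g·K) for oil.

T_f ≈ 142.6 °C

|Q_concrete| = |Q_oil|:
397.7·0.88·(425.2 − T) = 496.4·1.67·(T − 23.33)
349.98(425.2 − T) = 828.99(T − 23.33)
1179 T = 168150  ⇒  T ≈ 142.63 °C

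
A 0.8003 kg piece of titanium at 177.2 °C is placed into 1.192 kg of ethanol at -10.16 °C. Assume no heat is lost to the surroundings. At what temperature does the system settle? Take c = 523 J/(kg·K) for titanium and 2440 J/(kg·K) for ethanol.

T_f ≈ 13.4 °C

Conservation of energy gives ΣQ = 0:
0.8003·523·(T − 177.2) + 1.192·2440·(T − (-10.16)) = 0
418.56(T − 177.2) + 2908.5(T − (-10.16)) = 0
(418.56 + 2908.5) T = 418.56·177.2 + 2908.5·(-10.16)
T = 44618 / 3327 = 13.4 °C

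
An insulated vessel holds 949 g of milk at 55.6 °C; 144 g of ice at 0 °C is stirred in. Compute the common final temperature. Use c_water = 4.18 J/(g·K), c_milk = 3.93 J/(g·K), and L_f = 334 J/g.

T_f ≈ 36.8 °C

Energy conservation, ΣQ = 0:
melt ice: 144×334 = 48096; meltwater 0→T: 144×4.18×T = 601.92 T; milk: 3729.6(T − 55.6)
4331.5 T = 207364 − 48096 = 159268
T ≈ 36.77 °C. Since T > 0 °C, the all-ice-melts assumption holds.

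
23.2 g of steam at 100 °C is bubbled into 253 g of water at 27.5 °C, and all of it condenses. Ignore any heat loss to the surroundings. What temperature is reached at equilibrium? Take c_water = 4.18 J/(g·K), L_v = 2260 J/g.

Energy conservation, ΣQ = 0:
latent heat released on condensation: 23.2×2260 = 52432; condensed water 100 °C→T: 96.98(T − 100); original water: 1057.5(T − 27.5)
1154.5 T = 52432 + 9697.6 + 29082 = 91212
T ≈ 79.00 °C, under the boiling point, so the assumption holds.

T_f ≈ 79.0 °C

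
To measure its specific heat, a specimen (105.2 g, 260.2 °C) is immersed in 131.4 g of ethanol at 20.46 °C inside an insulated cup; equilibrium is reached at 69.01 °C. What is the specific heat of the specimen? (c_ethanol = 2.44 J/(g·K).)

c ≈ 0.774 J/(g·K)

Taking heat into each body as positive, Σ m c ΔT = 0:
105.2×c×(69.01 − 260.2) + 131.4×2.44×(69.01 − 20.46) = 0
-20113 c = -15566
c = -15566/-20113 ≈ 0.7739 J/(g·K)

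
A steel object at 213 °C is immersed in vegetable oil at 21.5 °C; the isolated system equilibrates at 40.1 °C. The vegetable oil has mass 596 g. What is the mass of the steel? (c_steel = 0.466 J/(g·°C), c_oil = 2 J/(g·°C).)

Heat gained plus heat lost sum to zero:
m×0.466×(40.1 − 213) + 596×2×(40.1 − 21.5) = 0
-80.57 m = -22171
m = -22171/-80.57 ≈ 275.2 g

m ≈ 275 g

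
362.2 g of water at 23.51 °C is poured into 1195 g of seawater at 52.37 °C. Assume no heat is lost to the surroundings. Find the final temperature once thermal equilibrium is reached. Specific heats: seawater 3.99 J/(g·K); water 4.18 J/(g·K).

|Q_seawater| = |Q_water|:
1195*3.99*(52.37 − T) = 362.2*4.18*(T − 23.51)
4768.1(52.37 − T) = 1514(T − 23.51)
6282 T = 285297  ⇒  T ≈ 45.41 °C

T_f ≈ 45.4 °C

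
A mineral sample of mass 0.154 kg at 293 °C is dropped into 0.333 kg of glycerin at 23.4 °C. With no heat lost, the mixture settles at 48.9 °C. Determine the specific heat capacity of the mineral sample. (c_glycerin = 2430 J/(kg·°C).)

c ≈ 549 J/(kg·°C)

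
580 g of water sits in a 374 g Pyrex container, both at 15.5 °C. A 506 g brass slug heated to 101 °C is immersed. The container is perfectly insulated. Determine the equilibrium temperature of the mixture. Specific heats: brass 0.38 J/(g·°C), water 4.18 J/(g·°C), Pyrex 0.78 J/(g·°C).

Conservation of energy gives ΣQ = 0:
506·0.38·(T − 101) + 580·4.18·(T − 15.5) + 374·0.78·(T − 15.5) = 0
192.28(T − 101) + 2424.4(T − 15.5) + 291.72(T − 15.5) = 0
2908.4 T = 61520
T = 61520 / 2908.4 = 21.2 °C

T_f ≈ 21.2 °C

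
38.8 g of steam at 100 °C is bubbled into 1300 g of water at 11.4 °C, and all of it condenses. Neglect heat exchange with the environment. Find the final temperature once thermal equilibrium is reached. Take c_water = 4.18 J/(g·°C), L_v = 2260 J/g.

Energy balance with sensible and latent terms:
latent heat released on condensation: 38.8×2260 = 87688
  condensed water 100 °C→T: 162.18(T − 100)
  water warms: 1300×4.18×(T − 11.4) = 5434(T − 11.4)
5596.2 T = 87688 + 16218 + 61948 = 165854
T ≈ 29.64 °C (< 100 °C, so full condensation is consistent).

T_f ≈ 29.6 °C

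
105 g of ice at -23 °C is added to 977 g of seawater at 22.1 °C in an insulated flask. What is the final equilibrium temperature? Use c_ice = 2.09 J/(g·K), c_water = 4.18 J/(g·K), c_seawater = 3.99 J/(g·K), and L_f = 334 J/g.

T_f ≈ 10.6 °C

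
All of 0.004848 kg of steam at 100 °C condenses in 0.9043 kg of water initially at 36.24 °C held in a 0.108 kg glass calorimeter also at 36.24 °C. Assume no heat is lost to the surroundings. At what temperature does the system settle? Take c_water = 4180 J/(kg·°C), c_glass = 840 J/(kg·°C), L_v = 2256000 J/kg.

T_f ≈ 39.4 °C

Net heat exchanged in the isolated system is zero:
condense steam: −0.004848·2256000 = −10937; condensed water 100 °C→T: 20.26(T − 100); water warms: 0.9043·4180·(T − 36.24) = 3780(T − 36.24); glass cup: 0.108·840·(T − 36.24) = 90.72(T − 36.24)
3891 T = 10937 + 2026.5 + 140274 = 153238
T ≈ 39.38 °C — below 100 °C, confirming all the steam condensed.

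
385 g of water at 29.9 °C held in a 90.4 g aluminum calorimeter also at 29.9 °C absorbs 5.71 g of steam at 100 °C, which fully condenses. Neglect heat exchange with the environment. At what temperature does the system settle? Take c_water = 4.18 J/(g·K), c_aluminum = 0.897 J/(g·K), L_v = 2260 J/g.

Taking heat into each body as positive, Σ m c ΔT = 0:
latent heat released on condensation: 5.71×2260 = 12905
  condensed water 100 °C→T: 23.87(T − 100)
  original water: 1609.3(T − 29.9)
  cup: 81.09(T − 29.9)
1714.3 T = 12905 + 2386.8 + 50543 = 65834
T ≈ 38.40 °C (< 100 °C, so full condensation is consistent).

T_f ≈ 38.4 °C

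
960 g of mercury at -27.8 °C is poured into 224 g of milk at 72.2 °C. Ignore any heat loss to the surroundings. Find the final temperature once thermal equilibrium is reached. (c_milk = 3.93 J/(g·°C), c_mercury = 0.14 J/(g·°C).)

T_f ≈ 59.0 °C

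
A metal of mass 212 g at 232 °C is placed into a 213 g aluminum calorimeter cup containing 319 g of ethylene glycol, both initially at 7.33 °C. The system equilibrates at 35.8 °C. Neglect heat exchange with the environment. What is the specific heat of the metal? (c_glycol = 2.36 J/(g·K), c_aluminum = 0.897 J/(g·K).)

Conservation of energy gives ΣQ = 0:
212×c×(35.8 − 232) + 319×2.36×(35.8 − 7.33) + 213×0.897×(35.8 − 7.33) = 0
-41594 c = -26873
c = -26873/-41594 ≈ 0.6461 J/(g·K)

c ≈ 0.646 J/(g·K)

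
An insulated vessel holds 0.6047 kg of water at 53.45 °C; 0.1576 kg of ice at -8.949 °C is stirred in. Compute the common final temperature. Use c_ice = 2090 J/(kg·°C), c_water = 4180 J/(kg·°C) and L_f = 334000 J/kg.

T_f ≈ 25.0 °C

Sum of m c ΔT and latent-heat terms is zero:
warm ice to 0 °C: 0.1576·2090·(0 − (-8.949)) = 2947.7
  latent heat to melt: 0.1576·334000 = 52638
  meltwater 0→T: 0.1576·4180·T = 658.77 T
  water cools: 0.6047·4180·(T − 53.45) = 2527.6(T − 53.45)
3186.4 T = 135103 − 55586 = 79517
T ≈ 24.95 °C — above 0 °C, consistent with complete melting.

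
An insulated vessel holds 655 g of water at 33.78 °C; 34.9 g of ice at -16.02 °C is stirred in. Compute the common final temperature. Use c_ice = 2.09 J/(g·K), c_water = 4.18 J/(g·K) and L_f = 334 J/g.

T_f ≈ 27.6 °C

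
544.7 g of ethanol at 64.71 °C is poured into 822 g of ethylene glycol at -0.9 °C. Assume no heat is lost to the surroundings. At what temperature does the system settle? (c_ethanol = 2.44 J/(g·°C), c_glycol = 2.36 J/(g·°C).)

T_f ≈ 25.8 °C

Net heat exchanged in the isolated system is zero:
544.7×2.44×(T − 64.71) + 822×2.36×(T − (-0.9)) = 0
3269 T = 84258
T ≈ 25.77 °C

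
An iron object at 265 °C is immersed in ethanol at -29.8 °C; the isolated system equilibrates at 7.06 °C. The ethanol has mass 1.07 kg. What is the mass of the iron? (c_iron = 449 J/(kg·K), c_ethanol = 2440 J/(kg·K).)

Heat lost by the iron = heat gained by the ethanol:
m×449×(265 − 7.06) = 1.07×2440×(7.06 − (-29.8))
115815 m = 96234  ⇒  m ≈ 0.8309 kg

m ≈ 0.831 kg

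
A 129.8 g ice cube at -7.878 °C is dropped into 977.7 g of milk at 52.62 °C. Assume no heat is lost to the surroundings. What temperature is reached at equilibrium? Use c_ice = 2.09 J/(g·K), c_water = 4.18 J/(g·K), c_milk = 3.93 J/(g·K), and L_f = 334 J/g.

T_f ≈ 35.7 °C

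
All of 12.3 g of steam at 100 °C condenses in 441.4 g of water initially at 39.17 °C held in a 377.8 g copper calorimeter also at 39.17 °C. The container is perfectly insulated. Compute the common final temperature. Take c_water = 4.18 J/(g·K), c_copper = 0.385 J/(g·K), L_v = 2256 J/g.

Conservation of energy gives ΣQ = 0:
latent heat released on condensation: 12.3·2256 = 27749; condensate cools 100→T: 12.3·4.18·(T − 100) = 51.41(T − 100); original water: 1845.1(T − 39.17); cup: 145.45(T − 39.17)
2041.9 T = 27749 + 5141.4 + 77968 = 110858
T ≈ 54.29 °C — below 100 °C, confirming all the steam condensed.

T_f ≈ 54.3 °C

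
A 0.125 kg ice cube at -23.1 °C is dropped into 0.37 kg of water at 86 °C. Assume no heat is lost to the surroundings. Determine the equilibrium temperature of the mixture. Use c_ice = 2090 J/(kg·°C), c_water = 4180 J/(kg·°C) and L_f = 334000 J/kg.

Conservation of energy gives ΣQ = 0:
ice -23.1→0 °C: 0.125×2090×23.1 = 6034.9
  latent heat to melt: 0.125×334000 = 41750
  warm the meltwater: 522.5 T
  water: 1546.6(T − 86)
2069.1 T = 133008 − 47785 = 85223
T ≈ 41.19 °C (positive, so assuming full melt was valid).

T_f ≈ 41.2 °C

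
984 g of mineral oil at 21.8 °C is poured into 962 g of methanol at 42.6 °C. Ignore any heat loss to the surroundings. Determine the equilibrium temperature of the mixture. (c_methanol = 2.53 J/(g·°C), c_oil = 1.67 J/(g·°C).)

T_f ≈ 34.2 °C

|Q_methanol| = |Q_oil|:
962*2.53*(42.6 − T) = 984*1.67*(T − 21.8)
2433.9(42.6 − T) = 1643.3(T − 21.8)
4077.1 T = 139506  ⇒  T ≈ 34.22 °C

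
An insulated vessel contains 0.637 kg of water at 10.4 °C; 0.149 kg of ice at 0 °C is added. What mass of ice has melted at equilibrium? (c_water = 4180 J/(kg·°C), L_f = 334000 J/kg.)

Cooling the water to 0 °C releases 0.637×4180×10.4 = 27692 J.
Fully melting the ice requires m_ice L_f = 0.149×334000 = 49766 J.
27692 J < 49766 J, so only part of the ice melts and the system sits at 0 °C.
Mass melted = 27692/334000 ≈ 0.08291 kg.

m_melted ≈ 0.0829 kg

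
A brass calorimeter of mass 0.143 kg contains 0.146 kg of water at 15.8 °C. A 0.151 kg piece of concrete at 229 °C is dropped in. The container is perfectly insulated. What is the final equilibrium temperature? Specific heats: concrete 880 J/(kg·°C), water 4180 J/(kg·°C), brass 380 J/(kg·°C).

T_f ≈ 51.3 °C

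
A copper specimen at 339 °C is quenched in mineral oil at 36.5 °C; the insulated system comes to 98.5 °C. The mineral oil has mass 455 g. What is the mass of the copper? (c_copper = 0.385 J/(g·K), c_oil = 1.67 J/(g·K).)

Net heat exchanged in the isolated system is zero:
m·0.385·(98.5 − 339) + 455·1.67·(98.5 − 36.5) = 0
-92.59 m = -47111
m = -47111/-92.59 ≈ 508.8 g

m ≈ 509 g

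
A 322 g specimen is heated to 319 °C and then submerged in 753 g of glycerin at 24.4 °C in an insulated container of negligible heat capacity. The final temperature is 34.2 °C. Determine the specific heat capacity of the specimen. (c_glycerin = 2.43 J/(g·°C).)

m_s c (T_s − T_f) = m_glycerin c_glycerin (T_f − T_0):
322×c×(319 − 34.2) = 753×2.43×(34.2 − 24.4)
91706 c = 17932  ⇒  c ≈ 0.1955 J/(g·°C)

c ≈ 0.196 J/(g·°C)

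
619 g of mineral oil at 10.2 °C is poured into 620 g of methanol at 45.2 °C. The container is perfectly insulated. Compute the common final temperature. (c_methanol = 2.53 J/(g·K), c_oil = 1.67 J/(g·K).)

T_f ≈ 31.3 °C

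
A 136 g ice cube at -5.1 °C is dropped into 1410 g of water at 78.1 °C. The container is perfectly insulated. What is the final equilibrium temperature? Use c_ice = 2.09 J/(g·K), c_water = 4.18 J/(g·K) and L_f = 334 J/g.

Energy conservation, ΣQ = 0:
warm ice to 0 °C: 136×2.09×(0 − (-5.1)) = 1449.6
  latent heat to melt: 136×334 = 45424
  warm the meltwater: 568.48 T
  water cools: 1410×4.18×(T − 78.1) = 5893.8(T − 78.1)
6462.3 T = 460306 − 46874 = 413432
T ≈ 63.98 °C — above 0 °C, consistent with complete melting.

T_f ≈ 64.0 °C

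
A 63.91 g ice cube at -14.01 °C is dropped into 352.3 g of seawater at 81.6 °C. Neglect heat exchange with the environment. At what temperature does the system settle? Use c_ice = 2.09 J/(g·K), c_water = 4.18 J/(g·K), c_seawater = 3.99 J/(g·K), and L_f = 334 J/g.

T_f ≈ 54.7 °C

Net heat exchanged in the isolated system is zero:
warm ice to 0 °C: 63.91·2.09·(0 − (-14.01)) = 1871.3
  melt ice: 63.91·334 = 21346
  meltwater 0→T: 63.91·4.18·T = 267.14 T
  seawater: 1405.7(T − 81.6)
1672.8 T = 114703 − 23217 = 91486
T ≈ 54.69 °C (positive, so assuming full melt was valid).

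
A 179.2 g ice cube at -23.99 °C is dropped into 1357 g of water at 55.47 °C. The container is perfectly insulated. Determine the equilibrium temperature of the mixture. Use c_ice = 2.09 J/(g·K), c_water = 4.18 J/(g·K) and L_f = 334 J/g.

Net heat exchanged in the isolated system is zero:
ice -23.99→0 °C: 179.2·2.09·23.99 = 8984.9; fusion: m_ice L_f = 179.2·334 = 59853; warm the meltwater: 749.06 T; water: 5672.3(T − 55.47)
6421.3 T = 314640 − 68838 = 245803
T ≈ 38.28 °C (positive, so assuming full melt was valid).

T_f ≈ 38.3 °C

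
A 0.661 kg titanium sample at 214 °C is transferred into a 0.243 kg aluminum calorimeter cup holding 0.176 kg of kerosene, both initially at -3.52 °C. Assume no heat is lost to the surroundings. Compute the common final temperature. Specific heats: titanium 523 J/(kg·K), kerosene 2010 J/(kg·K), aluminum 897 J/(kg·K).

T_f = Σ m_i c_i T_i / Σ m_i c_i:
T_f = (345.7·214 + 353.76·(-3.52) + 217.97·(-3.52)) / (345.7 + 353.76 + 217.97)
    = 71968 / 917.43 ≈ 78.44 °C

T_f ≈ 78.4 °C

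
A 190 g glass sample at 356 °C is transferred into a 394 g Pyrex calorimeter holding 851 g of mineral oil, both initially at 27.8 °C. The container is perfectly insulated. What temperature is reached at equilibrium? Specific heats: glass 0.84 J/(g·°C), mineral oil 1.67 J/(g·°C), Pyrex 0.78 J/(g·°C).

T_f ≈ 55.5 °C

Taking heat into each body as positive, Σ m c ΔT = 0:
190*0.84*(T − 356) + 851*1.67*(T − 27.8) + 394*0.78*(T − 27.8) = 0
159.6(T − 356) + 1421.2(T − 27.8) + 307.32(T − 27.8) = 0
(159.6 + 1421.2 + 307.32) T = 159.6*356 + 1421.2*27.8 + 307.32*27.8
T = 104870/1888.1 ≈ 55.54 °C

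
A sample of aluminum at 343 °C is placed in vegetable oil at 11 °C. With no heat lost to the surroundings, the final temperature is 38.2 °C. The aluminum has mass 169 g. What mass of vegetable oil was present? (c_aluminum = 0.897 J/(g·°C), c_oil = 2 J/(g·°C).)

m ≈ 849 g

Taking heat into each body as positive, Σ m c ΔT = 0:
169·0.897·(38.2 − 343) + m·2·(38.2 − 11) = 0
54.4 m = 46206
m = 46206/54.4 ≈ 849.4 g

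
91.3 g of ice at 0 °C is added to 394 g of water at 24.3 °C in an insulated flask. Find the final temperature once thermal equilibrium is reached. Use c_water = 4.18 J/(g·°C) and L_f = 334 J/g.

T_f ≈ 4.7 °C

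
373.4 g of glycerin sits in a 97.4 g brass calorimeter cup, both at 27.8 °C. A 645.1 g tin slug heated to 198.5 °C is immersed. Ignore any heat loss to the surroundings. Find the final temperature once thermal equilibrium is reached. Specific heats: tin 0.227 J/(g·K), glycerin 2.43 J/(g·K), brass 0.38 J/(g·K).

T_f ≈ 50.7 °C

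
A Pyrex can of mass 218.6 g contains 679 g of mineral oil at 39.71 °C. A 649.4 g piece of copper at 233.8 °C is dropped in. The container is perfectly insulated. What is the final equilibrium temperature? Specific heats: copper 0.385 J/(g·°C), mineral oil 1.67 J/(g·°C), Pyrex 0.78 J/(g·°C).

Energy conservation, ΣQ = 0:
649.4·0.385·(T − 233.8) + 679·1.67·(T − 39.71) + 218.6·0.78·(T − 39.71) = 0
250.02(T − 233.8) + 1133.9(T − 39.71) + 170.51(T − 39.71) = 0
1554.5 T = 110254
T = 110254 / 1554.5 = 70.9 °C

T_f ≈ 70.9 °C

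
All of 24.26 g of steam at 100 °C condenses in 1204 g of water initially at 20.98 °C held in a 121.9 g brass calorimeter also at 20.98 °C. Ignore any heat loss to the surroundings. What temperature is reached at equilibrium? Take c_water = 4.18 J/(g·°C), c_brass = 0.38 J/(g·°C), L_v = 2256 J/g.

T_f ≈ 33.1 °C

Conservation of energy gives ΣQ = 0:
condense steam: −24.26·2256 = −54731
  condensed water 100 °C→T: 101.41(T − 100)
  original water: 5032.7(T − 20.98)
  cup: 46.32(T − 20.98)
5180.4 T = 54731 + 10141 + 106558 = 171430
T ≈ 33.09 °C — below 100 °C, confirming all the steam condensed.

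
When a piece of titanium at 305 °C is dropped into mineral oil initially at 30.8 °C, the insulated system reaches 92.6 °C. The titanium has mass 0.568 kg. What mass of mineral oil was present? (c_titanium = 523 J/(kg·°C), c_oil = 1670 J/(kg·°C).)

|Q_titanium| = |Q_oil|:
0.568·523·(305 − 92.6) = m·1670·(92.6 − 30.8)
103206 m = 63096  ⇒  m ≈ 0.6114 kg

m ≈ 0.611 kg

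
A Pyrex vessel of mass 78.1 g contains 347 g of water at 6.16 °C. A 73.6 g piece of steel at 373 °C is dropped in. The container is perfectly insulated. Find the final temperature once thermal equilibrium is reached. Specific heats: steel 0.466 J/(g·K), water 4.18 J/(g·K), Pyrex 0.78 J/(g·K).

T_f ≈ 14.3 °C

Let T be the final temperature. ΣQ_i = 0:
73.6*0.466*(T − 373) + 347*4.18*(T − 6.16) + 78.1*0.78*(T − 6.16) = 0
34.3(T − 373) + 1450.5(T − 6.16) + 60.92(T − 6.16) = 0
(34.3 + 1450.5 + 60.92) T = 34.3*373 + 1450.5*6.16 + 60.92*6.16
T = 22103 / 1545.7 = 14.3 °C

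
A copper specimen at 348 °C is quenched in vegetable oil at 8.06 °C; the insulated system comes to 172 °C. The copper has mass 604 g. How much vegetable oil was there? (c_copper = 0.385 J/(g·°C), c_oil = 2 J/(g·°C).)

m ≈ 125 g

Setting the total heat transfer to zero:
604·0.385·(172 − 348) + m·2·(172 − 8.06) = 0
327.88 m = 40927
m = 40927/327.88 ≈ 124.8 g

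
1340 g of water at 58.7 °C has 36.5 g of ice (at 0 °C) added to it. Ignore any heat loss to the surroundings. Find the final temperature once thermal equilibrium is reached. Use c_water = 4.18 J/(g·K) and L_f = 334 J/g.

Energy balance with sensible and latent terms:
fusion: m_ice L_f = 36.5×334 = 12191; meltwater 0→T: 36.5×4.18×T = 152.57 T; water cools: 1340×4.18×(T − 58.7) = 5601.2(T − 58.7)
5753.8 T = 328790 − 12191 = 316599
T ≈ 55.02 °C. Since T > 0 °C, the all-ice-melts assumption holds.

T_f ≈ 55.0 °C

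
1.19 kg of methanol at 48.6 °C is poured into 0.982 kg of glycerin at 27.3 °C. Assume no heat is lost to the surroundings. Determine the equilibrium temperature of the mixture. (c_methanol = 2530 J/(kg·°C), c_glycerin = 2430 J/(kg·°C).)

T_f ≈ 39.2 °C

Conservation of energy gives ΣQ = 0:
1.19×2530×(T − 48.6) + 0.982×2430×(T − 27.3) = 0
3010.7(T − 48.6) + 2386.3(T − 27.3) = 0
5397 T = 211465
T ≈ 39.18 °C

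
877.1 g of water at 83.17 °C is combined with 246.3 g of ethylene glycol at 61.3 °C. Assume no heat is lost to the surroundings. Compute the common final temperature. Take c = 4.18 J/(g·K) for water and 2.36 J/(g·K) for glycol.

T_f ≈ 80.2 °C

With ΣQ=0 the equilibrium temperature is the m·c-weighted mean:
T_f = (3666.3*83.17 + 581.27*61.3) / (3666.3 + 581.27)
    = 340556 / 4247.5 ≈ 80.18 °C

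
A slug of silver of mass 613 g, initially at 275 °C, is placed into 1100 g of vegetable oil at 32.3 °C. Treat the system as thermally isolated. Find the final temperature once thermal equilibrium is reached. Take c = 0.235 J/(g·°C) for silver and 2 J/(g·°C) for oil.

T_f ≈ 47.2 °C

T_f = Σ m_i c_i T_i / Σ m_i c_i:
T_f = (144.05*275 + 2200*32.3) / (144.05 + 2200)
    = 110675 / 2344.1 ≈ 47.22 °C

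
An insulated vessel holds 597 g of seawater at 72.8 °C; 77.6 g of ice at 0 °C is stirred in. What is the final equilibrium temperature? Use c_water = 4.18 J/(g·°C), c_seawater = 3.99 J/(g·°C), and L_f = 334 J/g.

T_f ≈ 54.5 °C

Setting the total heat transfer to zero:
latent heat to melt: 77.6·334 = 25918
  meltwater 0→T: 77.6·4.18·T = 324.37 T
  seawater: 2382(T − 72.8)
2706.4 T = 173412 − 25918 = 147493
T ≈ 54.50 °C (positive, so assuming full melt was valid).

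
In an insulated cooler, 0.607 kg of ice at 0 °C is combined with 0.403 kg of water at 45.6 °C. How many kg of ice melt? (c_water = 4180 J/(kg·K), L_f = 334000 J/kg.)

Heat available from the water dropping to 0 °C: 0.403·4180·45.6 = 76815 J.
To melt every bit of ice: 0.607·334000 = 202738 J.
76815 J < 202738 J, so only part of the ice melts and the system sits at 0 °C.
Mass melted = 76815/334000 ≈ 0.23 kg.

m_melted ≈ 0.23 kg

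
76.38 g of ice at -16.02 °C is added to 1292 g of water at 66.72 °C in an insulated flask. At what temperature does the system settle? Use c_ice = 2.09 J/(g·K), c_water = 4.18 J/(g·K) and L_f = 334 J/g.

Setting the total heat transfer to zero:
ice -16.02→0 °C: 76.38·2.09·16.02 = 2557.3; melt ice: 76.38·334 = 25511; meltwater 0→T: 76.38·4.18·T = 319.27 T; water: 5400.6(T − 66.72)
5719.8 T = 360325 − 28068 = 332257
T ≈ 58.09 °C (positive, so assuming full melt was valid).

T_f ≈ 58.1 °C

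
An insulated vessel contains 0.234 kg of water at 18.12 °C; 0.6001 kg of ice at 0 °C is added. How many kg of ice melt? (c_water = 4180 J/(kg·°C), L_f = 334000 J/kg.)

m_melted ≈ 0.0531 kg

Cooling the water to 0 °C releases 0.234×4180×18.12 = 17724 J.
To melt every bit of ice: 0.6001×334000 = 200433 J.
17724 J < 200433 J, so only part of the ice melts and the system sits at 0 °C.
m_melted×334000 = 17724  ⇒  m_melted ≈ 0.05306 kg.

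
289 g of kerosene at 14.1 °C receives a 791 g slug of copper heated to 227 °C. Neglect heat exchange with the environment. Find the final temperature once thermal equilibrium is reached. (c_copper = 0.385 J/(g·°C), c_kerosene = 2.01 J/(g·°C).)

Conservation of energy gives ΣQ = 0:
791×0.385×(T − 227) + 289×2.01×(T − 14.1) = 0
304.54(T − 227) + 580.89(T − 14.1) = 0
(304.54 + 580.89) T = 304.54×227 + 580.89×14.1
T = 77320 / 885.42 = 87.3 °C

T_f ≈ 87.3 °C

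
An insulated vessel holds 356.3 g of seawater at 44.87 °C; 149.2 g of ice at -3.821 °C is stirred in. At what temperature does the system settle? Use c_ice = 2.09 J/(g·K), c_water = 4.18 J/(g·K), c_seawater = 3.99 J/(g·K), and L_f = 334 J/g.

T_f ≈ 6.2 °C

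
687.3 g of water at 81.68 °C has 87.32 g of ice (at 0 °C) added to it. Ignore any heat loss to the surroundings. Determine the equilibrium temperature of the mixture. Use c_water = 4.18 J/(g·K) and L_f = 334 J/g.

T_f ≈ 63.5 °C

Net heat exchanged in the isolated system is zero:
latent heat to melt: 87.32×334 = 29165
  meltwater 0→T: 87.32×4.18×T = 365 T
  water: 2872.9(T − 81.68)
3237.9 T = 234660 − 29165 = 205495
T ≈ 63.47 °C. Since T > 0 °C, the all-ice-melts assumption holds.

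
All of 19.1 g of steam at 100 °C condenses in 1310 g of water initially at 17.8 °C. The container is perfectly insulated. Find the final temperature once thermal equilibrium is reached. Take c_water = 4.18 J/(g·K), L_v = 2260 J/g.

T_f ≈ 26.8 °C

Sum of m c ΔT and latent-heat terms is zero:
latent heat released on condensation: 19.1·2260 = 43166; condensate cools 100→T: 19.1·4.18·(T − 100) = 79.84(T − 100); original water: 5475.8(T − 17.8)
5555.6 T = 43166 + 7983.8 + 97469 = 148619
T ≈ 26.75 °C, under the boiling point, so the assumption holds.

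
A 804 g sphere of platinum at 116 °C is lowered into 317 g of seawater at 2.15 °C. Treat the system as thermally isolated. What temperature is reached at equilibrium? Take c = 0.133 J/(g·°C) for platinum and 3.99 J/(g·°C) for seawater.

T_f ≈ 11.0 °C

Setting the total heat transfer to zero:
804×0.133×(T − 116) + 317×3.99×(T − 2.15) = 0
106.93(T − 116) + 1264.8(T − 2.15) = 0
1371.8 T = 15123
T = 15123 / 1371.8 = 11 °C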